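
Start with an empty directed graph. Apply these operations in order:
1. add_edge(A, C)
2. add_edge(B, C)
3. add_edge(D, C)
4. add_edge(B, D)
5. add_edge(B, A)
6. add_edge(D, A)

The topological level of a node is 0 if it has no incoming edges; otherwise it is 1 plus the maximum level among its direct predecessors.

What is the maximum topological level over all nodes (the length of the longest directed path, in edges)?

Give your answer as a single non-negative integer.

Op 1: add_edge(A, C). Edges now: 1
Op 2: add_edge(B, C). Edges now: 2
Op 3: add_edge(D, C). Edges now: 3
Op 4: add_edge(B, D). Edges now: 4
Op 5: add_edge(B, A). Edges now: 5
Op 6: add_edge(D, A). Edges now: 6
Compute levels (Kahn BFS):
  sources (in-degree 0): B
  process B: level=0
    B->A: in-degree(A)=1, level(A)>=1
    B->C: in-degree(C)=2, level(C)>=1
    B->D: in-degree(D)=0, level(D)=1, enqueue
  process D: level=1
    D->A: in-degree(A)=0, level(A)=2, enqueue
    D->C: in-degree(C)=1, level(C)>=2
  process A: level=2
    A->C: in-degree(C)=0, level(C)=3, enqueue
  process C: level=3
All levels: A:2, B:0, C:3, D:1
max level = 3

Answer: 3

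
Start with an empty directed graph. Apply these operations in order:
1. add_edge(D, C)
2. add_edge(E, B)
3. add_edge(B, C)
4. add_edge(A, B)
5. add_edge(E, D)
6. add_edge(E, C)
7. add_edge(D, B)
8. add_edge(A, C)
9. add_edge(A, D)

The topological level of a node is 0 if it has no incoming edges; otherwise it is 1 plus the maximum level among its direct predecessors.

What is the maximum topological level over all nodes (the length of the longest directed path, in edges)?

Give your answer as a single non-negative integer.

Answer: 3

Derivation:
Op 1: add_edge(D, C). Edges now: 1
Op 2: add_edge(E, B). Edges now: 2
Op 3: add_edge(B, C). Edges now: 3
Op 4: add_edge(A, B). Edges now: 4
Op 5: add_edge(E, D). Edges now: 5
Op 6: add_edge(E, C). Edges now: 6
Op 7: add_edge(D, B). Edges now: 7
Op 8: add_edge(A, C). Edges now: 8
Op 9: add_edge(A, D). Edges now: 9
Compute levels (Kahn BFS):
  sources (in-degree 0): A, E
  process A: level=0
    A->B: in-degree(B)=2, level(B)>=1
    A->C: in-degree(C)=3, level(C)>=1
    A->D: in-degree(D)=1, level(D)>=1
  process E: level=0
    E->B: in-degree(B)=1, level(B)>=1
    E->C: in-degree(C)=2, level(C)>=1
    E->D: in-degree(D)=0, level(D)=1, enqueue
  process D: level=1
    D->B: in-degree(B)=0, level(B)=2, enqueue
    D->C: in-degree(C)=1, level(C)>=2
  process B: level=2
    B->C: in-degree(C)=0, level(C)=3, enqueue
  process C: level=3
All levels: A:0, B:2, C:3, D:1, E:0
max level = 3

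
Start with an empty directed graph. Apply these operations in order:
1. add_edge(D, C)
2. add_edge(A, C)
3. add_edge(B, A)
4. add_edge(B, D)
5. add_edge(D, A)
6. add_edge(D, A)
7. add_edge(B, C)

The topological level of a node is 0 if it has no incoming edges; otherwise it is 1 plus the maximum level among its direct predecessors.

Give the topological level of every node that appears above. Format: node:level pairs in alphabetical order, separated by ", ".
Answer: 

Answer: A:2, B:0, C:3, D:1

Derivation:
Op 1: add_edge(D, C). Edges now: 1
Op 2: add_edge(A, C). Edges now: 2
Op 3: add_edge(B, A). Edges now: 3
Op 4: add_edge(B, D). Edges now: 4
Op 5: add_edge(D, A). Edges now: 5
Op 6: add_edge(D, A) (duplicate, no change). Edges now: 5
Op 7: add_edge(B, C). Edges now: 6
Compute levels (Kahn BFS):
  sources (in-degree 0): B
  process B: level=0
    B->A: in-degree(A)=1, level(A)>=1
    B->C: in-degree(C)=2, level(C)>=1
    B->D: in-degree(D)=0, level(D)=1, enqueue
  process D: level=1
    D->A: in-degree(A)=0, level(A)=2, enqueue
    D->C: in-degree(C)=1, level(C)>=2
  process A: level=2
    A->C: in-degree(C)=0, level(C)=3, enqueue
  process C: level=3
All levels: A:2, B:0, C:3, D:1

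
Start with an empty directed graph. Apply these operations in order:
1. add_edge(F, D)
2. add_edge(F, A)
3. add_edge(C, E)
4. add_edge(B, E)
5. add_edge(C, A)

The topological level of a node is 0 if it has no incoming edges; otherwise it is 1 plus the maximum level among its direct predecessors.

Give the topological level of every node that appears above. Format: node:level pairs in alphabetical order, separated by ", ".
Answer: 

Op 1: add_edge(F, D). Edges now: 1
Op 2: add_edge(F, A). Edges now: 2
Op 3: add_edge(C, E). Edges now: 3
Op 4: add_edge(B, E). Edges now: 4
Op 5: add_edge(C, A). Edges now: 5
Compute levels (Kahn BFS):
  sources (in-degree 0): B, C, F
  process B: level=0
    B->E: in-degree(E)=1, level(E)>=1
  process C: level=0
    C->A: in-degree(A)=1, level(A)>=1
    C->E: in-degree(E)=0, level(E)=1, enqueue
  process F: level=0
    F->A: in-degree(A)=0, level(A)=1, enqueue
    F->D: in-degree(D)=0, level(D)=1, enqueue
  process E: level=1
  process A: level=1
  process D: level=1
All levels: A:1, B:0, C:0, D:1, E:1, F:0

Answer: A:1, B:0, C:0, D:1, E:1, F:0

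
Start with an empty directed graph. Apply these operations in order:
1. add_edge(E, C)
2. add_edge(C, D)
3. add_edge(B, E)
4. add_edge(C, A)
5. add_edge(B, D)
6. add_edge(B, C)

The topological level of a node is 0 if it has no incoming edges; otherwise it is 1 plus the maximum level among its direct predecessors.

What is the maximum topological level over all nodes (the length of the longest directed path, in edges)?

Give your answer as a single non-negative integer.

Answer: 3

Derivation:
Op 1: add_edge(E, C). Edges now: 1
Op 2: add_edge(C, D). Edges now: 2
Op 3: add_edge(B, E). Edges now: 3
Op 4: add_edge(C, A). Edges now: 4
Op 5: add_edge(B, D). Edges now: 5
Op 6: add_edge(B, C). Edges now: 6
Compute levels (Kahn BFS):
  sources (in-degree 0): B
  process B: level=0
    B->C: in-degree(C)=1, level(C)>=1
    B->D: in-degree(D)=1, level(D)>=1
    B->E: in-degree(E)=0, level(E)=1, enqueue
  process E: level=1
    E->C: in-degree(C)=0, level(C)=2, enqueue
  process C: level=2
    C->A: in-degree(A)=0, level(A)=3, enqueue
    C->D: in-degree(D)=0, level(D)=3, enqueue
  process A: level=3
  process D: level=3
All levels: A:3, B:0, C:2, D:3, E:1
max level = 3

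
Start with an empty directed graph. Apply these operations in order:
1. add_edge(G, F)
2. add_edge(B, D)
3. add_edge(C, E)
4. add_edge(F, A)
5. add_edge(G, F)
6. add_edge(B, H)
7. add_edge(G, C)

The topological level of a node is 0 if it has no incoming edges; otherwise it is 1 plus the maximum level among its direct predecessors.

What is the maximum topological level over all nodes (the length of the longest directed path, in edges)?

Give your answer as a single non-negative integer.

Answer: 2

Derivation:
Op 1: add_edge(G, F). Edges now: 1
Op 2: add_edge(B, D). Edges now: 2
Op 3: add_edge(C, E). Edges now: 3
Op 4: add_edge(F, A). Edges now: 4
Op 5: add_edge(G, F) (duplicate, no change). Edges now: 4
Op 6: add_edge(B, H). Edges now: 5
Op 7: add_edge(G, C). Edges now: 6
Compute levels (Kahn BFS):
  sources (in-degree 0): B, G
  process B: level=0
    B->D: in-degree(D)=0, level(D)=1, enqueue
    B->H: in-degree(H)=0, level(H)=1, enqueue
  process G: level=0
    G->C: in-degree(C)=0, level(C)=1, enqueue
    G->F: in-degree(F)=0, level(F)=1, enqueue
  process D: level=1
  process H: level=1
  process C: level=1
    C->E: in-degree(E)=0, level(E)=2, enqueue
  process F: level=1
    F->A: in-degree(A)=0, level(A)=2, enqueue
  process E: level=2
  process A: level=2
All levels: A:2, B:0, C:1, D:1, E:2, F:1, G:0, H:1
max level = 2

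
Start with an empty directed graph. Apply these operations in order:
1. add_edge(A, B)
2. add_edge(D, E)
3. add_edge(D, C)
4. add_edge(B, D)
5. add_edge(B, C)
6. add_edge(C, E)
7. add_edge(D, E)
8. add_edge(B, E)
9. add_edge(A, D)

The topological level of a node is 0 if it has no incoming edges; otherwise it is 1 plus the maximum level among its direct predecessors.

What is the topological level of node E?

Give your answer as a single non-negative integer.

Op 1: add_edge(A, B). Edges now: 1
Op 2: add_edge(D, E). Edges now: 2
Op 3: add_edge(D, C). Edges now: 3
Op 4: add_edge(B, D). Edges now: 4
Op 5: add_edge(B, C). Edges now: 5
Op 6: add_edge(C, E). Edges now: 6
Op 7: add_edge(D, E) (duplicate, no change). Edges now: 6
Op 8: add_edge(B, E). Edges now: 7
Op 9: add_edge(A, D). Edges now: 8
Compute levels (Kahn BFS):
  sources (in-degree 0): A
  process A: level=0
    A->B: in-degree(B)=0, level(B)=1, enqueue
    A->D: in-degree(D)=1, level(D)>=1
  process B: level=1
    B->C: in-degree(C)=1, level(C)>=2
    B->D: in-degree(D)=0, level(D)=2, enqueue
    B->E: in-degree(E)=2, level(E)>=2
  process D: level=2
    D->C: in-degree(C)=0, level(C)=3, enqueue
    D->E: in-degree(E)=1, level(E)>=3
  process C: level=3
    C->E: in-degree(E)=0, level(E)=4, enqueue
  process E: level=4
All levels: A:0, B:1, C:3, D:2, E:4
level(E) = 4

Answer: 4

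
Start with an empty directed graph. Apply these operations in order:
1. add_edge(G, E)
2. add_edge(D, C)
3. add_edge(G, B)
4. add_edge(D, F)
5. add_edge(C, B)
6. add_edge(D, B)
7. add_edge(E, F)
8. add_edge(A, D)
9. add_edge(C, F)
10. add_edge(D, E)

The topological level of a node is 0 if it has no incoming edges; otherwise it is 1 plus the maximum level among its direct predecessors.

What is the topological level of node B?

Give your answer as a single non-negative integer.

Answer: 3

Derivation:
Op 1: add_edge(G, E). Edges now: 1
Op 2: add_edge(D, C). Edges now: 2
Op 3: add_edge(G, B). Edges now: 3
Op 4: add_edge(D, F). Edges now: 4
Op 5: add_edge(C, B). Edges now: 5
Op 6: add_edge(D, B). Edges now: 6
Op 7: add_edge(E, F). Edges now: 7
Op 8: add_edge(A, D). Edges now: 8
Op 9: add_edge(C, F). Edges now: 9
Op 10: add_edge(D, E). Edges now: 10
Compute levels (Kahn BFS):
  sources (in-degree 0): A, G
  process A: level=0
    A->D: in-degree(D)=0, level(D)=1, enqueue
  process G: level=0
    G->B: in-degree(B)=2, level(B)>=1
    G->E: in-degree(E)=1, level(E)>=1
  process D: level=1
    D->B: in-degree(B)=1, level(B)>=2
    D->C: in-degree(C)=0, level(C)=2, enqueue
    D->E: in-degree(E)=0, level(E)=2, enqueue
    D->F: in-degree(F)=2, level(F)>=2
  process C: level=2
    C->B: in-degree(B)=0, level(B)=3, enqueue
    C->F: in-degree(F)=1, level(F)>=3
  process E: level=2
    E->F: in-degree(F)=0, level(F)=3, enqueue
  process B: level=3
  process F: level=3
All levels: A:0, B:3, C:2, D:1, E:2, F:3, G:0
level(B) = 3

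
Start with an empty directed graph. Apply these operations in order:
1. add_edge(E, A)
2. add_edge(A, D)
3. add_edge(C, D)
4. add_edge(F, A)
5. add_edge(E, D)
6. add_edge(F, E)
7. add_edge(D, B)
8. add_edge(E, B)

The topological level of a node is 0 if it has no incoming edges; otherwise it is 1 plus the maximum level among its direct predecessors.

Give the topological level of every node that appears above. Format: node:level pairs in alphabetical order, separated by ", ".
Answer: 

Answer: A:2, B:4, C:0, D:3, E:1, F:0

Derivation:
Op 1: add_edge(E, A). Edges now: 1
Op 2: add_edge(A, D). Edges now: 2
Op 3: add_edge(C, D). Edges now: 3
Op 4: add_edge(F, A). Edges now: 4
Op 5: add_edge(E, D). Edges now: 5
Op 6: add_edge(F, E). Edges now: 6
Op 7: add_edge(D, B). Edges now: 7
Op 8: add_edge(E, B). Edges now: 8
Compute levels (Kahn BFS):
  sources (in-degree 0): C, F
  process C: level=0
    C->D: in-degree(D)=2, level(D)>=1
  process F: level=0
    F->A: in-degree(A)=1, level(A)>=1
    F->E: in-degree(E)=0, level(E)=1, enqueue
  process E: level=1
    E->A: in-degree(A)=0, level(A)=2, enqueue
    E->B: in-degree(B)=1, level(B)>=2
    E->D: in-degree(D)=1, level(D)>=2
  process A: level=2
    A->D: in-degree(D)=0, level(D)=3, enqueue
  process D: level=3
    D->B: in-degree(B)=0, level(B)=4, enqueue
  process B: level=4
All levels: A:2, B:4, C:0, D:3, E:1, F:0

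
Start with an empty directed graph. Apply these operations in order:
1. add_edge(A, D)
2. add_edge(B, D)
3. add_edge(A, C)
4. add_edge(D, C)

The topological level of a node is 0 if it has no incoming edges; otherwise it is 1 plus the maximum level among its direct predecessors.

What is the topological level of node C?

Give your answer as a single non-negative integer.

Op 1: add_edge(A, D). Edges now: 1
Op 2: add_edge(B, D). Edges now: 2
Op 3: add_edge(A, C). Edges now: 3
Op 4: add_edge(D, C). Edges now: 4
Compute levels (Kahn BFS):
  sources (in-degree 0): A, B
  process A: level=0
    A->C: in-degree(C)=1, level(C)>=1
    A->D: in-degree(D)=1, level(D)>=1
  process B: level=0
    B->D: in-degree(D)=0, level(D)=1, enqueue
  process D: level=1
    D->C: in-degree(C)=0, level(C)=2, enqueue
  process C: level=2
All levels: A:0, B:0, C:2, D:1
level(C) = 2

Answer: 2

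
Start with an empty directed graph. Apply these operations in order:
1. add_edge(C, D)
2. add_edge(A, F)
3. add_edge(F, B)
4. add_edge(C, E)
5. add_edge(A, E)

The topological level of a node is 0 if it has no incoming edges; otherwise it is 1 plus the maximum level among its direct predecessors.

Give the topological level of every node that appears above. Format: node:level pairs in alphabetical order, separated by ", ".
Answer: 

Op 1: add_edge(C, D). Edges now: 1
Op 2: add_edge(A, F). Edges now: 2
Op 3: add_edge(F, B). Edges now: 3
Op 4: add_edge(C, E). Edges now: 4
Op 5: add_edge(A, E). Edges now: 5
Compute levels (Kahn BFS):
  sources (in-degree 0): A, C
  process A: level=0
    A->E: in-degree(E)=1, level(E)>=1
    A->F: in-degree(F)=0, level(F)=1, enqueue
  process C: level=0
    C->D: in-degree(D)=0, level(D)=1, enqueue
    C->E: in-degree(E)=0, level(E)=1, enqueue
  process F: level=1
    F->B: in-degree(B)=0, level(B)=2, enqueue
  process D: level=1
  process E: level=1
  process B: level=2
All levels: A:0, B:2, C:0, D:1, E:1, F:1

Answer: A:0, B:2, C:0, D:1, E:1, F:1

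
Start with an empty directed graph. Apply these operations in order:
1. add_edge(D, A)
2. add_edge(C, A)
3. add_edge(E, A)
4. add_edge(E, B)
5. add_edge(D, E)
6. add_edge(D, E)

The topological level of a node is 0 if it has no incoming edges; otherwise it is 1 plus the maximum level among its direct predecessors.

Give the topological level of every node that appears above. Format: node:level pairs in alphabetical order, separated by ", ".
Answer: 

Op 1: add_edge(D, A). Edges now: 1
Op 2: add_edge(C, A). Edges now: 2
Op 3: add_edge(E, A). Edges now: 3
Op 4: add_edge(E, B). Edges now: 4
Op 5: add_edge(D, E). Edges now: 5
Op 6: add_edge(D, E) (duplicate, no change). Edges now: 5
Compute levels (Kahn BFS):
  sources (in-degree 0): C, D
  process C: level=0
    C->A: in-degree(A)=2, level(A)>=1
  process D: level=0
    D->A: in-degree(A)=1, level(A)>=1
    D->E: in-degree(E)=0, level(E)=1, enqueue
  process E: level=1
    E->A: in-degree(A)=0, level(A)=2, enqueue
    E->B: in-degree(B)=0, level(B)=2, enqueue
  process A: level=2
  process B: level=2
All levels: A:2, B:2, C:0, D:0, E:1

Answer: A:2, B:2, C:0, D:0, E:1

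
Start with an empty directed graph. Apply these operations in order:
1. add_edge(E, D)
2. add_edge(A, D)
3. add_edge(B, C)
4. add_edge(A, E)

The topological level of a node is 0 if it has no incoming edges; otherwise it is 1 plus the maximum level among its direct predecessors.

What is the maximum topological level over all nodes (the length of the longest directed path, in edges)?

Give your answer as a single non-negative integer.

Answer: 2

Derivation:
Op 1: add_edge(E, D). Edges now: 1
Op 2: add_edge(A, D). Edges now: 2
Op 3: add_edge(B, C). Edges now: 3
Op 4: add_edge(A, E). Edges now: 4
Compute levels (Kahn BFS):
  sources (in-degree 0): A, B
  process A: level=0
    A->D: in-degree(D)=1, level(D)>=1
    A->E: in-degree(E)=0, level(E)=1, enqueue
  process B: level=0
    B->C: in-degree(C)=0, level(C)=1, enqueue
  process E: level=1
    E->D: in-degree(D)=0, level(D)=2, enqueue
  process C: level=1
  process D: level=2
All levels: A:0, B:0, C:1, D:2, E:1
max level = 2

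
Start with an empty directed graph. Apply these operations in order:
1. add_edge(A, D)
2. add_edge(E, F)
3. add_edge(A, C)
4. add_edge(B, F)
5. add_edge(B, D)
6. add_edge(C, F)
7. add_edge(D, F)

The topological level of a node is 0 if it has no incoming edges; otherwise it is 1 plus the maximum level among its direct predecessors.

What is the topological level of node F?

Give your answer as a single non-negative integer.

Answer: 2

Derivation:
Op 1: add_edge(A, D). Edges now: 1
Op 2: add_edge(E, F). Edges now: 2
Op 3: add_edge(A, C). Edges now: 3
Op 4: add_edge(B, F). Edges now: 4
Op 5: add_edge(B, D). Edges now: 5
Op 6: add_edge(C, F). Edges now: 6
Op 7: add_edge(D, F). Edges now: 7
Compute levels (Kahn BFS):
  sources (in-degree 0): A, B, E
  process A: level=0
    A->C: in-degree(C)=0, level(C)=1, enqueue
    A->D: in-degree(D)=1, level(D)>=1
  process B: level=0
    B->D: in-degree(D)=0, level(D)=1, enqueue
    B->F: in-degree(F)=3, level(F)>=1
  process E: level=0
    E->F: in-degree(F)=2, level(F)>=1
  process C: level=1
    C->F: in-degree(F)=1, level(F)>=2
  process D: level=1
    D->F: in-degree(F)=0, level(F)=2, enqueue
  process F: level=2
All levels: A:0, B:0, C:1, D:1, E:0, F:2
level(F) = 2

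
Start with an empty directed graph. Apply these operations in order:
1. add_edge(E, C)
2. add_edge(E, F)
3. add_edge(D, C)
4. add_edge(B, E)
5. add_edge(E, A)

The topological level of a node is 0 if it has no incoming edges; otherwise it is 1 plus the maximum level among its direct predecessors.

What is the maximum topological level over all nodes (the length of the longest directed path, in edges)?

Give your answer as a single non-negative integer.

Op 1: add_edge(E, C). Edges now: 1
Op 2: add_edge(E, F). Edges now: 2
Op 3: add_edge(D, C). Edges now: 3
Op 4: add_edge(B, E). Edges now: 4
Op 5: add_edge(E, A). Edges now: 5
Compute levels (Kahn BFS):
  sources (in-degree 0): B, D
  process B: level=0
    B->E: in-degree(E)=0, level(E)=1, enqueue
  process D: level=0
    D->C: in-degree(C)=1, level(C)>=1
  process E: level=1
    E->A: in-degree(A)=0, level(A)=2, enqueue
    E->C: in-degree(C)=0, level(C)=2, enqueue
    E->F: in-degree(F)=0, level(F)=2, enqueue
  process A: level=2
  process C: level=2
  process F: level=2
All levels: A:2, B:0, C:2, D:0, E:1, F:2
max level = 2

Answer: 2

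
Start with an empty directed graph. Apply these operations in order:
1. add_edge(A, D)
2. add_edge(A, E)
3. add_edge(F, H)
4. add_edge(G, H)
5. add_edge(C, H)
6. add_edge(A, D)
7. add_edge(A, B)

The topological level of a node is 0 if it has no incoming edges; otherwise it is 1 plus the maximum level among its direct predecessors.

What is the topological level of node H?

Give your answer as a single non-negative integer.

Answer: 1

Derivation:
Op 1: add_edge(A, D). Edges now: 1
Op 2: add_edge(A, E). Edges now: 2
Op 3: add_edge(F, H). Edges now: 3
Op 4: add_edge(G, H). Edges now: 4
Op 5: add_edge(C, H). Edges now: 5
Op 6: add_edge(A, D) (duplicate, no change). Edges now: 5
Op 7: add_edge(A, B). Edges now: 6
Compute levels (Kahn BFS):
  sources (in-degree 0): A, C, F, G
  process A: level=0
    A->B: in-degree(B)=0, level(B)=1, enqueue
    A->D: in-degree(D)=0, level(D)=1, enqueue
    A->E: in-degree(E)=0, level(E)=1, enqueue
  process C: level=0
    C->H: in-degree(H)=2, level(H)>=1
  process F: level=0
    F->H: in-degree(H)=1, level(H)>=1
  process G: level=0
    G->H: in-degree(H)=0, level(H)=1, enqueue
  process B: level=1
  process D: level=1
  process E: level=1
  process H: level=1
All levels: A:0, B:1, C:0, D:1, E:1, F:0, G:0, H:1
level(H) = 1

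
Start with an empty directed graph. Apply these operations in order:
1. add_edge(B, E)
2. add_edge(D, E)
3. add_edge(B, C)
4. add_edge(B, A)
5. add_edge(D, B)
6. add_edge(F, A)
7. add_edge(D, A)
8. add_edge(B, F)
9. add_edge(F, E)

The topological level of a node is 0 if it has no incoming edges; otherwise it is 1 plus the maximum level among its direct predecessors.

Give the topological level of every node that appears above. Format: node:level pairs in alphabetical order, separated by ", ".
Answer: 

Answer: A:3, B:1, C:2, D:0, E:3, F:2

Derivation:
Op 1: add_edge(B, E). Edges now: 1
Op 2: add_edge(D, E). Edges now: 2
Op 3: add_edge(B, C). Edges now: 3
Op 4: add_edge(B, A). Edges now: 4
Op 5: add_edge(D, B). Edges now: 5
Op 6: add_edge(F, A). Edges now: 6
Op 7: add_edge(D, A). Edges now: 7
Op 8: add_edge(B, F). Edges now: 8
Op 9: add_edge(F, E). Edges now: 9
Compute levels (Kahn BFS):
  sources (in-degree 0): D
  process D: level=0
    D->A: in-degree(A)=2, level(A)>=1
    D->B: in-degree(B)=0, level(B)=1, enqueue
    D->E: in-degree(E)=2, level(E)>=1
  process B: level=1
    B->A: in-degree(A)=1, level(A)>=2
    B->C: in-degree(C)=0, level(C)=2, enqueue
    B->E: in-degree(E)=1, level(E)>=2
    B->F: in-degree(F)=0, level(F)=2, enqueue
  process C: level=2
  process F: level=2
    F->A: in-degree(A)=0, level(A)=3, enqueue
    F->E: in-degree(E)=0, level(E)=3, enqueue
  process A: level=3
  process E: level=3
All levels: A:3, B:1, C:2, D:0, E:3, F:2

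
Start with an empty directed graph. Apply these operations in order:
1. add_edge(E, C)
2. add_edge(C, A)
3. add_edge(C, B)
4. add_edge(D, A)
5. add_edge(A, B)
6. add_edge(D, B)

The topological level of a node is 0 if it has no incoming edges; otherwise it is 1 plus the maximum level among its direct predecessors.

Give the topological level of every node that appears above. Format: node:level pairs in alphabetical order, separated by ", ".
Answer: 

Op 1: add_edge(E, C). Edges now: 1
Op 2: add_edge(C, A). Edges now: 2
Op 3: add_edge(C, B). Edges now: 3
Op 4: add_edge(D, A). Edges now: 4
Op 5: add_edge(A, B). Edges now: 5
Op 6: add_edge(D, B). Edges now: 6
Compute levels (Kahn BFS):
  sources (in-degree 0): D, E
  process D: level=0
    D->A: in-degree(A)=1, level(A)>=1
    D->B: in-degree(B)=2, level(B)>=1
  process E: level=0
    E->C: in-degree(C)=0, level(C)=1, enqueue
  process C: level=1
    C->A: in-degree(A)=0, level(A)=2, enqueue
    C->B: in-degree(B)=1, level(B)>=2
  process A: level=2
    A->B: in-degree(B)=0, level(B)=3, enqueue
  process B: level=3
All levels: A:2, B:3, C:1, D:0, E:0

Answer: A:2, B:3, C:1, D:0, E:0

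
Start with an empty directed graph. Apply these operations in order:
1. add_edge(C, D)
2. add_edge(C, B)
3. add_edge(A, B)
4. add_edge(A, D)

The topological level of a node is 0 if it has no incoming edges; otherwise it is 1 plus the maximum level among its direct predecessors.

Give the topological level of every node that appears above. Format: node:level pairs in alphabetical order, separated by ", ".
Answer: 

Answer: A:0, B:1, C:0, D:1

Derivation:
Op 1: add_edge(C, D). Edges now: 1
Op 2: add_edge(C, B). Edges now: 2
Op 3: add_edge(A, B). Edges now: 3
Op 4: add_edge(A, D). Edges now: 4
Compute levels (Kahn BFS):
  sources (in-degree 0): A, C
  process A: level=0
    A->B: in-degree(B)=1, level(B)>=1
    A->D: in-degree(D)=1, level(D)>=1
  process C: level=0
    C->B: in-degree(B)=0, level(B)=1, enqueue
    C->D: in-degree(D)=0, level(D)=1, enqueue
  process B: level=1
  process D: level=1
All levels: A:0, B:1, C:0, D:1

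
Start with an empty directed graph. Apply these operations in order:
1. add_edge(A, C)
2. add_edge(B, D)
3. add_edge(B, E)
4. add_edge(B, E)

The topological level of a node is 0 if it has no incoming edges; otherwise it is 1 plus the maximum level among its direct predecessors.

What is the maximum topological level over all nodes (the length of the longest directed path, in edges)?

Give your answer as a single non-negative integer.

Op 1: add_edge(A, C). Edges now: 1
Op 2: add_edge(B, D). Edges now: 2
Op 3: add_edge(B, E). Edges now: 3
Op 4: add_edge(B, E) (duplicate, no change). Edges now: 3
Compute levels (Kahn BFS):
  sources (in-degree 0): A, B
  process A: level=0
    A->C: in-degree(C)=0, level(C)=1, enqueue
  process B: level=0
    B->D: in-degree(D)=0, level(D)=1, enqueue
    B->E: in-degree(E)=0, level(E)=1, enqueue
  process C: level=1
  process D: level=1
  process E: level=1
All levels: A:0, B:0, C:1, D:1, E:1
max level = 1

Answer: 1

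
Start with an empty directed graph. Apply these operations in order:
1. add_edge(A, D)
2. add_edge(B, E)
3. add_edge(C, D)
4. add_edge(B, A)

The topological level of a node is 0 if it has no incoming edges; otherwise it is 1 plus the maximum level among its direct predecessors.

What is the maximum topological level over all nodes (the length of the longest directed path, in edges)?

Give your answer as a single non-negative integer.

Answer: 2

Derivation:
Op 1: add_edge(A, D). Edges now: 1
Op 2: add_edge(B, E). Edges now: 2
Op 3: add_edge(C, D). Edges now: 3
Op 4: add_edge(B, A). Edges now: 4
Compute levels (Kahn BFS):
  sources (in-degree 0): B, C
  process B: level=0
    B->A: in-degree(A)=0, level(A)=1, enqueue
    B->E: in-degree(E)=0, level(E)=1, enqueue
  process C: level=0
    C->D: in-degree(D)=1, level(D)>=1
  process A: level=1
    A->D: in-degree(D)=0, level(D)=2, enqueue
  process E: level=1
  process D: level=2
All levels: A:1, B:0, C:0, D:2, E:1
max level = 2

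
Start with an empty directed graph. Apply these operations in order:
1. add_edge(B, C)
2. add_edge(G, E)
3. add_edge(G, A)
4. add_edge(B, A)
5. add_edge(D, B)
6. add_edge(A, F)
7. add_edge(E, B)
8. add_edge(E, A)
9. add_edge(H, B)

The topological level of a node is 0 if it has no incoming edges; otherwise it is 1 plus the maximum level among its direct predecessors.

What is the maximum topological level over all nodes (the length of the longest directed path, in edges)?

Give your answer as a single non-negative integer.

Op 1: add_edge(B, C). Edges now: 1
Op 2: add_edge(G, E). Edges now: 2
Op 3: add_edge(G, A). Edges now: 3
Op 4: add_edge(B, A). Edges now: 4
Op 5: add_edge(D, B). Edges now: 5
Op 6: add_edge(A, F). Edges now: 6
Op 7: add_edge(E, B). Edges now: 7
Op 8: add_edge(E, A). Edges now: 8
Op 9: add_edge(H, B). Edges now: 9
Compute levels (Kahn BFS):
  sources (in-degree 0): D, G, H
  process D: level=0
    D->B: in-degree(B)=2, level(B)>=1
  process G: level=0
    G->A: in-degree(A)=2, level(A)>=1
    G->E: in-degree(E)=0, level(E)=1, enqueue
  process H: level=0
    H->B: in-degree(B)=1, level(B)>=1
  process E: level=1
    E->A: in-degree(A)=1, level(A)>=2
    E->B: in-degree(B)=0, level(B)=2, enqueue
  process B: level=2
    B->A: in-degree(A)=0, level(A)=3, enqueue
    B->C: in-degree(C)=0, level(C)=3, enqueue
  process A: level=3
    A->F: in-degree(F)=0, level(F)=4, enqueue
  process C: level=3
  process F: level=4
All levels: A:3, B:2, C:3, D:0, E:1, F:4, G:0, H:0
max level = 4

Answer: 4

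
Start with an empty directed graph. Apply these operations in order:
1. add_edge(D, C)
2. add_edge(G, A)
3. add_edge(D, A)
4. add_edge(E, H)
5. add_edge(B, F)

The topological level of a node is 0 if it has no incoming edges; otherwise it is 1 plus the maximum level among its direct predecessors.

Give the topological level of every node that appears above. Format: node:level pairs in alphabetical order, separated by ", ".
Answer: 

Op 1: add_edge(D, C). Edges now: 1
Op 2: add_edge(G, A). Edges now: 2
Op 3: add_edge(D, A). Edges now: 3
Op 4: add_edge(E, H). Edges now: 4
Op 5: add_edge(B, F). Edges now: 5
Compute levels (Kahn BFS):
  sources (in-degree 0): B, D, E, G
  process B: level=0
    B->F: in-degree(F)=0, level(F)=1, enqueue
  process D: level=0
    D->A: in-degree(A)=1, level(A)>=1
    D->C: in-degree(C)=0, level(C)=1, enqueue
  process E: level=0
    E->H: in-degree(H)=0, level(H)=1, enqueue
  process G: level=0
    G->A: in-degree(A)=0, level(A)=1, enqueue
  process F: level=1
  process C: level=1
  process H: level=1
  process A: level=1
All levels: A:1, B:0, C:1, D:0, E:0, F:1, G:0, H:1

Answer: A:1, B:0, C:1, D:0, E:0, F:1, G:0, H:1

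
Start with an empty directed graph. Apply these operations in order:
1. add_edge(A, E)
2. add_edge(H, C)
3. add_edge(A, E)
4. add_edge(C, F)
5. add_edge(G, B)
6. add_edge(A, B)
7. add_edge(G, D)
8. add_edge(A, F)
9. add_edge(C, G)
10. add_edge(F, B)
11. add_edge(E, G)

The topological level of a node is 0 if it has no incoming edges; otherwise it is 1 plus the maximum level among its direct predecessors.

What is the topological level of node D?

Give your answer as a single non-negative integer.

Op 1: add_edge(A, E). Edges now: 1
Op 2: add_edge(H, C). Edges now: 2
Op 3: add_edge(A, E) (duplicate, no change). Edges now: 2
Op 4: add_edge(C, F). Edges now: 3
Op 5: add_edge(G, B). Edges now: 4
Op 6: add_edge(A, B). Edges now: 5
Op 7: add_edge(G, D). Edges now: 6
Op 8: add_edge(A, F). Edges now: 7
Op 9: add_edge(C, G). Edges now: 8
Op 10: add_edge(F, B). Edges now: 9
Op 11: add_edge(E, G). Edges now: 10
Compute levels (Kahn BFS):
  sources (in-degree 0): A, H
  process A: level=0
    A->B: in-degree(B)=2, level(B)>=1
    A->E: in-degree(E)=0, level(E)=1, enqueue
    A->F: in-degree(F)=1, level(F)>=1
  process H: level=0
    H->C: in-degree(C)=0, level(C)=1, enqueue
  process E: level=1
    E->G: in-degree(G)=1, level(G)>=2
  process C: level=1
    C->F: in-degree(F)=0, level(F)=2, enqueue
    C->G: in-degree(G)=0, level(G)=2, enqueue
  process F: level=2
    F->B: in-degree(B)=1, level(B)>=3
  process G: level=2
    G->B: in-degree(B)=0, level(B)=3, enqueue
    G->D: in-degree(D)=0, level(D)=3, enqueue
  process B: level=3
  process D: level=3
All levels: A:0, B:3, C:1, D:3, E:1, F:2, G:2, H:0
level(D) = 3

Answer: 3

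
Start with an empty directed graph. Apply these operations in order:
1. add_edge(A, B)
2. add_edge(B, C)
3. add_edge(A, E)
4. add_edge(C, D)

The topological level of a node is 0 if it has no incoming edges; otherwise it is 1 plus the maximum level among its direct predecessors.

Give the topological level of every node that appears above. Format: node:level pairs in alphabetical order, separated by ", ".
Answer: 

Answer: A:0, B:1, C:2, D:3, E:1

Derivation:
Op 1: add_edge(A, B). Edges now: 1
Op 2: add_edge(B, C). Edges now: 2
Op 3: add_edge(A, E). Edges now: 3
Op 4: add_edge(C, D). Edges now: 4
Compute levels (Kahn BFS):
  sources (in-degree 0): A
  process A: level=0
    A->B: in-degree(B)=0, level(B)=1, enqueue
    A->E: in-degree(E)=0, level(E)=1, enqueue
  process B: level=1
    B->C: in-degree(C)=0, level(C)=2, enqueue
  process E: level=1
  process C: level=2
    C->D: in-degree(D)=0, level(D)=3, enqueue
  process D: level=3
All levels: A:0, B:1, C:2, D:3, E:1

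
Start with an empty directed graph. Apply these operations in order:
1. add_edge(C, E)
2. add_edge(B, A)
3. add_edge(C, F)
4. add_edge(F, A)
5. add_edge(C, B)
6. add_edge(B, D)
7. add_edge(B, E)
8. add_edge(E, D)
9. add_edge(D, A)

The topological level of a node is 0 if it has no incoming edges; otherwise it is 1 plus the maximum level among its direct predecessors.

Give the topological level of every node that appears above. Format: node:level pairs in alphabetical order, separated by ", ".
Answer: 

Answer: A:4, B:1, C:0, D:3, E:2, F:1

Derivation:
Op 1: add_edge(C, E). Edges now: 1
Op 2: add_edge(B, A). Edges now: 2
Op 3: add_edge(C, F). Edges now: 3
Op 4: add_edge(F, A). Edges now: 4
Op 5: add_edge(C, B). Edges now: 5
Op 6: add_edge(B, D). Edges now: 6
Op 7: add_edge(B, E). Edges now: 7
Op 8: add_edge(E, D). Edges now: 8
Op 9: add_edge(D, A). Edges now: 9
Compute levels (Kahn BFS):
  sources (in-degree 0): C
  process C: level=0
    C->B: in-degree(B)=0, level(B)=1, enqueue
    C->E: in-degree(E)=1, level(E)>=1
    C->F: in-degree(F)=0, level(F)=1, enqueue
  process B: level=1
    B->A: in-degree(A)=2, level(A)>=2
    B->D: in-degree(D)=1, level(D)>=2
    B->E: in-degree(E)=0, level(E)=2, enqueue
  process F: level=1
    F->A: in-degree(A)=1, level(A)>=2
  process E: level=2
    E->D: in-degree(D)=0, level(D)=3, enqueue
  process D: level=3
    D->A: in-degree(A)=0, level(A)=4, enqueue
  process A: level=4
All levels: A:4, B:1, C:0, D:3, E:2, F:1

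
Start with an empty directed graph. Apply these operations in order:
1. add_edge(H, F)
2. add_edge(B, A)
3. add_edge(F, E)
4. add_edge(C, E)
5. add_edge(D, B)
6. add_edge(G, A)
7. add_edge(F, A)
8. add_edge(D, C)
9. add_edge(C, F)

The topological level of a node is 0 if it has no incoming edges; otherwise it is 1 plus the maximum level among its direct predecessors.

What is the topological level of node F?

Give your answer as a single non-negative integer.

Answer: 2

Derivation:
Op 1: add_edge(H, F). Edges now: 1
Op 2: add_edge(B, A). Edges now: 2
Op 3: add_edge(F, E). Edges now: 3
Op 4: add_edge(C, E). Edges now: 4
Op 5: add_edge(D, B). Edges now: 5
Op 6: add_edge(G, A). Edges now: 6
Op 7: add_edge(F, A). Edges now: 7
Op 8: add_edge(D, C). Edges now: 8
Op 9: add_edge(C, F). Edges now: 9
Compute levels (Kahn BFS):
  sources (in-degree 0): D, G, H
  process D: level=0
    D->B: in-degree(B)=0, level(B)=1, enqueue
    D->C: in-degree(C)=0, level(C)=1, enqueue
  process G: level=0
    G->A: in-degree(A)=2, level(A)>=1
  process H: level=0
    H->F: in-degree(F)=1, level(F)>=1
  process B: level=1
    B->A: in-degree(A)=1, level(A)>=2
  process C: level=1
    C->E: in-degree(E)=1, level(E)>=2
    C->F: in-degree(F)=0, level(F)=2, enqueue
  process F: level=2
    F->A: in-degree(A)=0, level(A)=3, enqueue
    F->E: in-degree(E)=0, level(E)=3, enqueue
  process A: level=3
  process E: level=3
All levels: A:3, B:1, C:1, D:0, E:3, F:2, G:0, H:0
level(F) = 2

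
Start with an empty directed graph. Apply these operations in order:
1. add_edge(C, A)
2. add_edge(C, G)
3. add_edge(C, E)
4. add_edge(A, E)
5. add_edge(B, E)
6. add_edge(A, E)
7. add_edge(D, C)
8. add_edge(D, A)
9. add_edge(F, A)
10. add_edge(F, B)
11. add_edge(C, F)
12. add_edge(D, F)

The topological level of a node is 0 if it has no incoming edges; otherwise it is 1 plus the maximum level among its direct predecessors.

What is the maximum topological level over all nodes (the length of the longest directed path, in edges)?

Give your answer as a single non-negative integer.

Op 1: add_edge(C, A). Edges now: 1
Op 2: add_edge(C, G). Edges now: 2
Op 3: add_edge(C, E). Edges now: 3
Op 4: add_edge(A, E). Edges now: 4
Op 5: add_edge(B, E). Edges now: 5
Op 6: add_edge(A, E) (duplicate, no change). Edges now: 5
Op 7: add_edge(D, C). Edges now: 6
Op 8: add_edge(D, A). Edges now: 7
Op 9: add_edge(F, A). Edges now: 8
Op 10: add_edge(F, B). Edges now: 9
Op 11: add_edge(C, F). Edges now: 10
Op 12: add_edge(D, F). Edges now: 11
Compute levels (Kahn BFS):
  sources (in-degree 0): D
  process D: level=0
    D->A: in-degree(A)=2, level(A)>=1
    D->C: in-degree(C)=0, level(C)=1, enqueue
    D->F: in-degree(F)=1, level(F)>=1
  process C: level=1
    C->A: in-degree(A)=1, level(A)>=2
    C->E: in-degree(E)=2, level(E)>=2
    C->F: in-degree(F)=0, level(F)=2, enqueue
    C->G: in-degree(G)=0, level(G)=2, enqueue
  process F: level=2
    F->A: in-degree(A)=0, level(A)=3, enqueue
    F->B: in-degree(B)=0, level(B)=3, enqueue
  process G: level=2
  process A: level=3
    A->E: in-degree(E)=1, level(E)>=4
  process B: level=3
    B->E: in-degree(E)=0, level(E)=4, enqueue
  process E: level=4
All levels: A:3, B:3, C:1, D:0, E:4, F:2, G:2
max level = 4

Answer: 4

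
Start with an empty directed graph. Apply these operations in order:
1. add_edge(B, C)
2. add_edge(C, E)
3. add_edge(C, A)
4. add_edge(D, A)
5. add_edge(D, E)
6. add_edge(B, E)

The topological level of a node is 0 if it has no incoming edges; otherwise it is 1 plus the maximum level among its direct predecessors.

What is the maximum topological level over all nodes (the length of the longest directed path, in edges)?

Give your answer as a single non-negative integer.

Op 1: add_edge(B, C). Edges now: 1
Op 2: add_edge(C, E). Edges now: 2
Op 3: add_edge(C, A). Edges now: 3
Op 4: add_edge(D, A). Edges now: 4
Op 5: add_edge(D, E). Edges now: 5
Op 6: add_edge(B, E). Edges now: 6
Compute levels (Kahn BFS):
  sources (in-degree 0): B, D
  process B: level=0
    B->C: in-degree(C)=0, level(C)=1, enqueue
    B->E: in-degree(E)=2, level(E)>=1
  process D: level=0
    D->A: in-degree(A)=1, level(A)>=1
    D->E: in-degree(E)=1, level(E)>=1
  process C: level=1
    C->A: in-degree(A)=0, level(A)=2, enqueue
    C->E: in-degree(E)=0, level(E)=2, enqueue
  process A: level=2
  process E: level=2
All levels: A:2, B:0, C:1, D:0, E:2
max level = 2

Answer: 2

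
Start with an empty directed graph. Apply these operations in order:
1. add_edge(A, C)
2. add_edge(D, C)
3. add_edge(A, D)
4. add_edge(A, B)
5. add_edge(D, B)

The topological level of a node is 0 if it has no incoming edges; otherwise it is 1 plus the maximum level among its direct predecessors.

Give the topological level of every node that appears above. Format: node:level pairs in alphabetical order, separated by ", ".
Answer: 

Answer: A:0, B:2, C:2, D:1

Derivation:
Op 1: add_edge(A, C). Edges now: 1
Op 2: add_edge(D, C). Edges now: 2
Op 3: add_edge(A, D). Edges now: 3
Op 4: add_edge(A, B). Edges now: 4
Op 5: add_edge(D, B). Edges now: 5
Compute levels (Kahn BFS):
  sources (in-degree 0): A
  process A: level=0
    A->B: in-degree(B)=1, level(B)>=1
    A->C: in-degree(C)=1, level(C)>=1
    A->D: in-degree(D)=0, level(D)=1, enqueue
  process D: level=1
    D->B: in-degree(B)=0, level(B)=2, enqueue
    D->C: in-degree(C)=0, level(C)=2, enqueue
  process B: level=2
  process C: level=2
All levels: A:0, B:2, C:2, D:1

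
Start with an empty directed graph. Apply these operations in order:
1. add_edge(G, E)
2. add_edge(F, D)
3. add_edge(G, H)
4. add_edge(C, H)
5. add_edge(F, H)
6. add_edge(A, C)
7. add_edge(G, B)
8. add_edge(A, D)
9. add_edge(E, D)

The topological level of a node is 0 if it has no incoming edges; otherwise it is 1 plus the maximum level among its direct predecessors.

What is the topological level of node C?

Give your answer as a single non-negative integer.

Answer: 1

Derivation:
Op 1: add_edge(G, E). Edges now: 1
Op 2: add_edge(F, D). Edges now: 2
Op 3: add_edge(G, H). Edges now: 3
Op 4: add_edge(C, H). Edges now: 4
Op 5: add_edge(F, H). Edges now: 5
Op 6: add_edge(A, C). Edges now: 6
Op 7: add_edge(G, B). Edges now: 7
Op 8: add_edge(A, D). Edges now: 8
Op 9: add_edge(E, D). Edges now: 9
Compute levels (Kahn BFS):
  sources (in-degree 0): A, F, G
  process A: level=0
    A->C: in-degree(C)=0, level(C)=1, enqueue
    A->D: in-degree(D)=2, level(D)>=1
  process F: level=0
    F->D: in-degree(D)=1, level(D)>=1
    F->H: in-degree(H)=2, level(H)>=1
  process G: level=0
    G->B: in-degree(B)=0, level(B)=1, enqueue
    G->E: in-degree(E)=0, level(E)=1, enqueue
    G->H: in-degree(H)=1, level(H)>=1
  process C: level=1
    C->H: in-degree(H)=0, level(H)=2, enqueue
  process B: level=1
  process E: level=1
    E->D: in-degree(D)=0, level(D)=2, enqueue
  process H: level=2
  process D: level=2
All levels: A:0, B:1, C:1, D:2, E:1, F:0, G:0, H:2
level(C) = 1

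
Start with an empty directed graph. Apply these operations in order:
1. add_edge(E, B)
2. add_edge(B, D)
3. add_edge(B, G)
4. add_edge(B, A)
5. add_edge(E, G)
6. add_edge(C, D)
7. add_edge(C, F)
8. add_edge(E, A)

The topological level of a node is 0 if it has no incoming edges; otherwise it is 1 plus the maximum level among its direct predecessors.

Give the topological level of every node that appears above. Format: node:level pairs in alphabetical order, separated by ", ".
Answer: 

Answer: A:2, B:1, C:0, D:2, E:0, F:1, G:2

Derivation:
Op 1: add_edge(E, B). Edges now: 1
Op 2: add_edge(B, D). Edges now: 2
Op 3: add_edge(B, G). Edges now: 3
Op 4: add_edge(B, A). Edges now: 4
Op 5: add_edge(E, G). Edges now: 5
Op 6: add_edge(C, D). Edges now: 6
Op 7: add_edge(C, F). Edges now: 7
Op 8: add_edge(E, A). Edges now: 8
Compute levels (Kahn BFS):
  sources (in-degree 0): C, E
  process C: level=0
    C->D: in-degree(D)=1, level(D)>=1
    C->F: in-degree(F)=0, level(F)=1, enqueue
  process E: level=0
    E->A: in-degree(A)=1, level(A)>=1
    E->B: in-degree(B)=0, level(B)=1, enqueue
    E->G: in-degree(G)=1, level(G)>=1
  process F: level=1
  process B: level=1
    B->A: in-degree(A)=0, level(A)=2, enqueue
    B->D: in-degree(D)=0, level(D)=2, enqueue
    B->G: in-degree(G)=0, level(G)=2, enqueue
  process A: level=2
  process D: level=2
  process G: level=2
All levels: A:2, B:1, C:0, D:2, E:0, F:1, G:2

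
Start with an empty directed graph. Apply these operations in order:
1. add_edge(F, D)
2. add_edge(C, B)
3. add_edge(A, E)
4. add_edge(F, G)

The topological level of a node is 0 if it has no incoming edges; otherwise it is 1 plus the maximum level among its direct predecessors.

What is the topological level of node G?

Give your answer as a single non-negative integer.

Op 1: add_edge(F, D). Edges now: 1
Op 2: add_edge(C, B). Edges now: 2
Op 3: add_edge(A, E). Edges now: 3
Op 4: add_edge(F, G). Edges now: 4
Compute levels (Kahn BFS):
  sources (in-degree 0): A, C, F
  process A: level=0
    A->E: in-degree(E)=0, level(E)=1, enqueue
  process C: level=0
    C->B: in-degree(B)=0, level(B)=1, enqueue
  process F: level=0
    F->D: in-degree(D)=0, level(D)=1, enqueue
    F->G: in-degree(G)=0, level(G)=1, enqueue
  process E: level=1
  process B: level=1
  process D: level=1
  process G: level=1
All levels: A:0, B:1, C:0, D:1, E:1, F:0, G:1
level(G) = 1

Answer: 1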